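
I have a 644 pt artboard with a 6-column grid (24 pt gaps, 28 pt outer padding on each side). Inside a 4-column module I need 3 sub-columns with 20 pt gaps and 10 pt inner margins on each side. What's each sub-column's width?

Outer content = 644 − 2·28 = 588 pt.
6c + 5·24 = 588 → 6c = 468 → c = 78 pt.
4-column span = 4·78 + 3·24 = 384 pt.
Inner content = 384 − 2·10 = 364 pt.
3 columns + 2 gaps: 3d + 2·20 = 364.
3d = 364 − 40 = 324, so d = 108 pt.

108 pt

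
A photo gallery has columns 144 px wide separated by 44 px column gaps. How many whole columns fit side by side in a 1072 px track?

5 columns: 5·144 + 4·44 = 896 px ≤ 1072.
6 columns: 1084 px > 1072. So 5.

5 columns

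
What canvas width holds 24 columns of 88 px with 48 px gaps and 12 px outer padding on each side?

3240 px

Canvas = 2·12 + 24·88 + 23·48 = 24 + 2112 + 1104 = 3240 px.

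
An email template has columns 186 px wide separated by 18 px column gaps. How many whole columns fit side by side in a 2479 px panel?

12 columns: 12·186 + 11·18 = 2430 px ≤ 2479.
13 columns: 2634 px > 2479. So 12.

12 columns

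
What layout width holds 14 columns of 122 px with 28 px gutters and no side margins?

2072 px

Summing: 1708 + 364 = 2072 px.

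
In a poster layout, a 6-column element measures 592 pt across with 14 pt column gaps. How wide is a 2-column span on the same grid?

6c + 5·14 = 592 → 6c = 522 → c = 87 pt.
2 columns plus 1 column gap: 174 + 14 = 188 pt.

188 pt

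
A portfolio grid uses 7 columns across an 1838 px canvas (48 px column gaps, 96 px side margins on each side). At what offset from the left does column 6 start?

1306 px

Take off 192 px of margins, leaving 1646 px.
1646 − 6·48 = 1358; ÷7 gives c = 194 px.
Each column+gutter stride is 242 px; 5 of them past the 96 px margin is 96 + 1210 = 1306 px.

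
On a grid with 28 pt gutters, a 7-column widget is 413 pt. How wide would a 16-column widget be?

7 columns + 6 gutters: 7c + 6·28 = 413.
7c = 413 − 168 = 245, so c = 35 pt.
16 columns plus 15 gutters: 560 + 420 = 980 pt.

980 pt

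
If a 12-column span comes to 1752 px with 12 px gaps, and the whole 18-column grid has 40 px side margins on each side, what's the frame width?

2714 px

12c + 11·12 = 1752 → 12c = 1620 → c = 135 px.
Adding margins, columns and gutters: 80 + 2430 + 204 = 2714 px.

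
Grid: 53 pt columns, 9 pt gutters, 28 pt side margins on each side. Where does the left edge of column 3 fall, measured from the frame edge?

Each column+gutter stride is 62 pt; 2 of them past the 28 pt margin is 28 + 124 = 152 pt.

152 pt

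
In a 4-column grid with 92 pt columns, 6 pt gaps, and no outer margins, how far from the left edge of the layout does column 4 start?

Each column+gutter stride is 98 pt; with no margin, 3 of them is 294 pt.

294 pt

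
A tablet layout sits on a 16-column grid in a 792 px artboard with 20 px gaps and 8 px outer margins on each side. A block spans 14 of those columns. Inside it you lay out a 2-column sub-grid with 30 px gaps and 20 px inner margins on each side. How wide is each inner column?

Outer content = 792 − 2·8 = 776 px.
776 − 15·20 = 476; ÷16 gives c = 29.75 px.
14-column span = 14·29.75 + 13·20 = 676.5 px.
Inner content = 676.5 − 2·20 = 636.5 px.
636.5 − 1·30 = 606.5; ÷2 gives d = 303.25 px.

303.25 px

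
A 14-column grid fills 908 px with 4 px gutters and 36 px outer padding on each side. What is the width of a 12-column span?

Take off 72 px of margins, leaving 836 px.
836 − 13·4 = 784; ÷14 gives c = 56 px.
Span of 12: 12·56 + 11·4 = 672 + 44 = 716 px.

716 px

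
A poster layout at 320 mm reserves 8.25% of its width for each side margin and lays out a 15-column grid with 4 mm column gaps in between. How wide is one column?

14.08 mm

Margins: 8.25% × 320 = 26.4 mm each, so content = 320 − 52.8 = 267.2 mm.
Subtracting 14 column gaps of 4 leaves 211.2 for 15 columns, so c = 14.08 mm.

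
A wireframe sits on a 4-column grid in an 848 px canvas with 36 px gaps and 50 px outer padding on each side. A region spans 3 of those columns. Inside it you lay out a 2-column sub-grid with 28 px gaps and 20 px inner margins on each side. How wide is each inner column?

Inside the margins: 848 − 100 = 748 px.
Subtracting 3 gaps of 36 leaves 640 for 4 columns, so c = 160 px.
Span of 3: 3·160 + 2·36 = 480 + 72 = 552 px.
Inner content = 552 − 2·20 = 512 px.
2d + 1·28 = 512 → 2d = 484 → d = 242 px.

242 px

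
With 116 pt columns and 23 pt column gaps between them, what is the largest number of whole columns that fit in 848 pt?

Each extra column adds 116 + 23 = 139 pt.
(848 + 23) / 139 = 6.27, so 6 columns fit.

6 columns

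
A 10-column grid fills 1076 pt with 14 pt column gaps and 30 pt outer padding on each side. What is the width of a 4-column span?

Subtract both margins: 1076 − 2·30 = 1016 pt.
1016 − 9·14 = 890; ÷10 gives c = 89 pt.
Span of 4: 4·89 + 3·14 = 356 + 42 = 398 pt.

398 pt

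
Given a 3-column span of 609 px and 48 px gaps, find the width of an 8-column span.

3c + 2·48 = 609 → 3c = 513 → c = 171 px.
8-column span = 8·171 + 7·48 = 1704 px.

1704 px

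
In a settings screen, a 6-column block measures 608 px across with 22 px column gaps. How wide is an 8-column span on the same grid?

818 px

Subtracting 5 column gaps of 22 leaves 498 for 6 columns, so c = 83 px.
8-column span = 8·83 + 7·22 = 818 px.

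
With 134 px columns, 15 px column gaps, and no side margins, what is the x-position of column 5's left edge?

596 px

Each column+gutter stride is 149 px; with no margin, 4 of them is 596 px.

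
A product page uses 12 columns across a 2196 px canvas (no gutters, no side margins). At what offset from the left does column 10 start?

1647 px

2196 / 12 = 183 px per column.
Before column 10: 9 columns + 9 gutters.
Offset = 9·(183 + 0) = 9·183 = 1647 px.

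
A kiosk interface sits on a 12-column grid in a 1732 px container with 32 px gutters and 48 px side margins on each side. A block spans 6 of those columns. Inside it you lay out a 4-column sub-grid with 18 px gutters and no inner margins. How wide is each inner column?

Subtract both margins: 1732 − 2·48 = 1636 px.
12c + 11·32 = 1636 → 12c = 1284 → c = 107 px.
6 columns plus 5 gutters: 642 + 160 = 802 px.
4 columns + 3 gutters: 4d + 3·18 = 802.
4d = 802 − 54 = 748, so d = 187 px.

187 px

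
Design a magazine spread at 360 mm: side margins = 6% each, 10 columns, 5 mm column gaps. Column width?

Each margin = 6% of 360 = 21.6 mm; content = 360 − 2·21.6 = 316.8 mm.
Subtracting 9 column gaps of 5 leaves 271.8 for 10 columns, so c = 27.18 mm.

27.18 mm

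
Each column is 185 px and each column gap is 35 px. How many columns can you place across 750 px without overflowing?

3 columns

k columns need k·185 + (k−1)·35 = k·220 − 35.
k·220 − 35 ≤ 750 → k ≤ 785 / 220 ≈ 3.57, so k = 3.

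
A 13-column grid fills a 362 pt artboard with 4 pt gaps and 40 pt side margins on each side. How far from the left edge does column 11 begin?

260 pt

Take off 80 pt of margins, leaving 282 pt.
282 − 12·4 = 234; ÷13 gives c = 18 pt.
Before column 11: the margin + 10 columns + 10 gaps.
Offset = 40 + 10·(18 + 4) = 40 + 220 = 260 pt.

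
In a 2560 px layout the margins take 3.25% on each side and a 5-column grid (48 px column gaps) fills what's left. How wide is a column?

440.32 px

2560 × (1 − 2·3.25%) = 2560 × 93.5% = 2393.6 px for the columns.
Subtracting 4 column gaps of 48 leaves 2201.6 for 5 columns, so c = 440.32 px.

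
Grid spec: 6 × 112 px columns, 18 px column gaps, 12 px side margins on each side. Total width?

Container = 2·12 + 6·112 + 5·18 = 24 + 672 + 90 = 786 px.

786 px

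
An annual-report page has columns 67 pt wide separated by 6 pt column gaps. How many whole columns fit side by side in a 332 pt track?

4 columns

4 columns: 4·67 + 3·6 = 286 pt ≤ 332.
5 columns: 359 pt > 332. So 4.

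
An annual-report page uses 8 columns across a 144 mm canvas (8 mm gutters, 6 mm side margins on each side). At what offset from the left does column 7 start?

111 mm

Take off 12 mm of margins, leaving 132 mm.
8 columns + 7 gutters: 8c + 7·8 = 132.
8c = 132 − 56 = 76, so c = 9.5 mm.
Column 7 starts at margin + 6·(column + gutter) = 6 + 6·17.5 = 111 mm.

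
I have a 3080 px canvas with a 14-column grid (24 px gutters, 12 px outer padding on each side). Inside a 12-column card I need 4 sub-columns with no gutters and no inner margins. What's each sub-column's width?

654 px

Subtract both margins: 3080 − 2·12 = 3056 px.
3056 − 13·24 = 2744; ÷14 gives c = 196 px.
Span of 12: 12·196 + 11·24 = 2352 + 264 = 2616 px.
4d = 2616 → d = 654 px.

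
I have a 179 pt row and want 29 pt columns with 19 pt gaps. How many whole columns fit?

4 columns: 4·29 + 3·19 = 173 pt ≤ 179.
5 columns: 221 pt > 179. So 4.

4 columns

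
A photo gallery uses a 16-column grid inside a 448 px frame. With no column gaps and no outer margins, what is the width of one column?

28 px

448 / 16 = 28 px per column.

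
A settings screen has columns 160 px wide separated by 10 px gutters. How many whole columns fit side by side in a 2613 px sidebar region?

15 columns

15 columns: 15·160 + 14·10 = 2540 px ≤ 2613.
16 columns: 2710 px > 2613. So 15.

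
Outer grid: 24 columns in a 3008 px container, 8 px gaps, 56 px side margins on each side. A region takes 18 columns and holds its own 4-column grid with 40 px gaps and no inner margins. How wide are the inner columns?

Inside the margins: 3008 − 112 = 2896 px.
24 columns + 23 gaps: 24c + 23·8 = 2896.
24c = 2896 − 184 = 2712, so c = 113 px.
18 columns plus 17 gaps: 2034 + 136 = 2170 px.
4d + 3·40 = 2170 → 4d = 2050 → d = 512.5 px.

512.5 px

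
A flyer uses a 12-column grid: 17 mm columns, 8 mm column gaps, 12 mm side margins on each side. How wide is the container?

316 mm

Total width: 2·12 + 12·17 + 11·8 = 316 mm.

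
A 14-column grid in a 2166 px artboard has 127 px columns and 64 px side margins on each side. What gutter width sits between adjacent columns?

Inside the margins: 2166 − 128 = 2038 px.
Columns use 1778 px, leaving 260 px across 13 gutters = 20 px each.

20 px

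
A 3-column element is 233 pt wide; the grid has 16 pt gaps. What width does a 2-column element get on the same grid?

233 − 2·16 = 201; ÷3 gives c = 67 pt.
2-column span = 2·67 + 1·16 = 150 pt.

150 pt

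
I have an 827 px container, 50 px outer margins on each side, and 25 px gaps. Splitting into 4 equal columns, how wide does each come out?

Subtract both margins: 827 − 2·50 = 727 px.
Subtracting 3 gaps of 25 leaves 652 for 4 columns, so c = 163 px.

163 px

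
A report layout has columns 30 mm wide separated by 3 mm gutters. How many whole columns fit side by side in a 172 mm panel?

5 columns

5 columns: 5·30 + 4·3 = 162 mm ≤ 172.
6 columns: 195 mm > 172. So 5.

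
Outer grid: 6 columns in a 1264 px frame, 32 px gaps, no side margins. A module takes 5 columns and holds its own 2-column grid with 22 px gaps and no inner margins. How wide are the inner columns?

1264 − 5·32 = 1104; ÷6 gives c = 184 px.
Span of 5: 5·184 + 4·32 = 920 + 128 = 1048 px.
2 columns + 1 gap: 2d + 1·22 = 1048.
2d = 1048 − 22 = 1026, so d = 513 px.

513 px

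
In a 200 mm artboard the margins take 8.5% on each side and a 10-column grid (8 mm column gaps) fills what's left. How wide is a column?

200 × (1 − 2·8.5%) = 200 × 83% = 166 mm for the columns.
10 columns + 9 column gaps: 10c + 9·8 = 166.
10c = 166 − 72 = 94, so c = 9.4 mm.

9.4 mm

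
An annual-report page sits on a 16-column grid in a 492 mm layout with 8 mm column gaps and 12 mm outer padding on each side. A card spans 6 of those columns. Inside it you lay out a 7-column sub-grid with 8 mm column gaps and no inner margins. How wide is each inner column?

17.5 mm

Take off 24 mm of margins, leaving 468 mm.
16 columns + 15 column gaps: 16c + 15·8 = 468.
16c = 468 − 120 = 348, so c = 21.75 mm.
6 columns plus 5 column gaps: 130.5 + 40 = 170.5 mm.
7 columns + 6 column gaps: 7d + 6·8 = 170.5.
7d = 170.5 − 48 = 122.5, so d = 17.5 mm.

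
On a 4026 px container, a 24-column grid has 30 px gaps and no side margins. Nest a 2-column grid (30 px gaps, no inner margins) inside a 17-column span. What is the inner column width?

1406.5 px

Subtracting 23 gaps of 30 leaves 3336 for 24 columns, so c = 139 px.
17 columns plus 16 gaps: 2363 + 480 = 2843 px.
2 columns + 1 gap: 2d + 1·30 = 2843.
2d = 2843 − 30 = 2813, so d = 1406.5 px.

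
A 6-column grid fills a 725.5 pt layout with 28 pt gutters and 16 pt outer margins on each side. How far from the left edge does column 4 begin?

376.75 pt

Content = 725.5 − 2·16 = 693.5 pt.
693.5 − 5·28 = 553.5; ÷6 gives c = 92.25 pt.
Column 4 starts at margin + 3·(column + gutter) = 16 + 3·120.25 = 376.75 pt.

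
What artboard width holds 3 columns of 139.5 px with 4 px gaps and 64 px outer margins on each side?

554.5 px

Adding margins, columns and gutters: 128 + 418.5 + 8 = 554.5 px.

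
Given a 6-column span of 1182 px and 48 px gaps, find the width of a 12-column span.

6 columns + 5 gaps: 6c + 5·48 = 1182.
6c = 1182 − 240 = 942, so c = 157 px.
Span of 12: 12·157 + 11·48 = 1884 + 528 = 2412 px.

2412 px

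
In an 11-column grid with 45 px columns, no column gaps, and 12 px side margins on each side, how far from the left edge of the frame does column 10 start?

Each column+gutter stride is 45 px; 9 of them past the 12 px margin is 12 + 405 = 417 px.

417 px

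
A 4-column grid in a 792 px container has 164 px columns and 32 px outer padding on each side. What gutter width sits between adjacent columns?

24 px

Take off 64 px of margins, leaving 728 px.
4·164 + 3g = 728 → 3g = 72 → g = 24 px.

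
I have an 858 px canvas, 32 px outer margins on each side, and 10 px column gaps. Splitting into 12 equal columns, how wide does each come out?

57 px

Take off 64 px of margins, leaving 794 px.
794 − 11·10 = 684; ÷12 gives c = 57 px.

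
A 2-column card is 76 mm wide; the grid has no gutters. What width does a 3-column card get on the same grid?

114 mm

2c = 76 → c = 38 mm.
3-column span = 3·38 = 114 mm.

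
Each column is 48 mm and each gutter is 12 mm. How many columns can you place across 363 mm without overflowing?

6 columns

Each extra column adds 48 + 12 = 60 mm.
(363 + 12) / 60 = 6.25, so 6 columns fit.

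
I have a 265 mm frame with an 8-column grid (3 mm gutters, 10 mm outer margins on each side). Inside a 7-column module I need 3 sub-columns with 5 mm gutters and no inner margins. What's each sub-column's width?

Take off 20 mm of margins, leaving 245 mm.
245 − 7·3 = 224; ÷8 gives c = 28 mm.
7 columns plus 6 gutters: 196 + 18 = 214 mm.
Subtracting 2 gutters of 5 leaves 204 for 3 columns, so d = 68 mm.

68 mm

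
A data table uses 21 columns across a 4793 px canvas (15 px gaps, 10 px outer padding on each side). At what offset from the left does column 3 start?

466 px

Take off 20 px of margins, leaving 4773 px.
Subtracting 20 gaps of 15 leaves 4473 for 21 columns, so c = 213 px.
Each column+gutter stride is 228 px; 2 of them past the 10 px margin is 10 + 456 = 466 px.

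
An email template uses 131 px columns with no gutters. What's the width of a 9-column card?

With no gutters, 9 columns span 9·131 = 1179 px.

1179 px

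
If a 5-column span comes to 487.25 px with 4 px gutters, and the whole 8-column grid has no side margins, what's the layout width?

782 px

487.25 − 4·4 = 471.25; ÷5 gives c = 94.25 px.
Layout = 8·94.25 + 7·4 = 754 + 28 = 782 px.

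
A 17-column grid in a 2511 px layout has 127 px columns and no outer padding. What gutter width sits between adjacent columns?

Columns use 2159 px, leaving 352 px across 16 gutters = 22 px each.

22 px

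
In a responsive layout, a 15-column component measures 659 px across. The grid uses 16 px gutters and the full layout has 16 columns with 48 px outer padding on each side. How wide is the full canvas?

800 px

15c + 14·16 = 659 → 15c = 435 → c = 29 px.
Adding margins, columns and gutters: 96 + 464 + 240 = 800 px.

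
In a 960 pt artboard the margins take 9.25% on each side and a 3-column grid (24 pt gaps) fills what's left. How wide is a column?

244.8 pt

960 × (1 − 2·9.25%) = 960 × 81.5% = 782.4 pt for the columns.
3c + 2·24 = 782.4 → 3c = 734.4 → c = 244.8 pt.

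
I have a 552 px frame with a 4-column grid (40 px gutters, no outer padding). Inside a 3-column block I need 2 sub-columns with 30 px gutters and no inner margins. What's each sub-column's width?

187 px

4 columns + 3 gutters: 4c + 3·40 = 552.
4c = 552 − 120 = 432, so c = 108 px.
3-column span = 3·108 + 2·40 = 404 px.
2d + 1·30 = 404 → 2d = 374 → d = 187 px.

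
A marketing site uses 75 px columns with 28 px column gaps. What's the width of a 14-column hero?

1414 px

14-column span = 14·75 + 13·28 = 1414 px.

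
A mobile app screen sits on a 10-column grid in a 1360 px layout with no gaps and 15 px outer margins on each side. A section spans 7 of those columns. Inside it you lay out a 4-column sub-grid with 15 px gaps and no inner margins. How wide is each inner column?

221.5 px

Inside the margins: 1360 − 30 = 1330 px.
1330 / 10 = 133 px per column.
With no gaps, 7 columns span 7·133 = 931 px.
931 − 3·15 = 886; ÷4 gives d = 221.5 px.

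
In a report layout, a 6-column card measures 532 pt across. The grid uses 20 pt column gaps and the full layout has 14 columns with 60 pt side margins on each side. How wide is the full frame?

532 − 5·20 = 432; ÷6 gives c = 72 pt.
Adding margins, columns and gutters: 120 + 1008 + 260 = 1388 pt.

1388 pt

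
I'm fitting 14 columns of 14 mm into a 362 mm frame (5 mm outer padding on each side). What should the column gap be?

12 mm

Content width = 362 − 2·5 = 352 mm.
14·14 + 13g = 352 → 13g = 156 → g = 12 mm.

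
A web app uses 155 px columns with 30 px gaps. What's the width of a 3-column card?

525 px

3 columns plus 2 gaps: 465 + 60 = 525 px.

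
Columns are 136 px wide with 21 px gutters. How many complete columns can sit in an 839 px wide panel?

Each extra column adds 136 + 21 = 157 px.
(839 + 21) / 157 = 5.48, so 5 columns fit.

5 columns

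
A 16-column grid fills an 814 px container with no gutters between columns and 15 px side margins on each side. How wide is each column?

Content width = 814 − 2·15 = 784 px.
16c = 784 → c = 49 px.

49 px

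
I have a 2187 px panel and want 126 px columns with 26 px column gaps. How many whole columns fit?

k columns need k·126 + (k−1)·26 = k·152 − 26.
k·152 − 26 ≤ 2187 → k ≤ 2213 / 152 ≈ 14.56, so k = 14.

14 columns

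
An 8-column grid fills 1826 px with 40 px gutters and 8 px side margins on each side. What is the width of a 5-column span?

Take off 16 px of margins, leaving 1810 px.
1810 − 7·40 = 1530; ÷8 gives c = 191.25 px.
5 columns plus 4 gutters: 956.25 + 160 = 1116.25 px.

1116.25 px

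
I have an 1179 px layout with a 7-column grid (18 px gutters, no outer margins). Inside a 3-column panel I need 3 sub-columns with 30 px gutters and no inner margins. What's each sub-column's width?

7c + 6·18 = 1179 → 7c = 1071 → c = 153 px.
3 columns plus 2 gutters: 459 + 36 = 495 px.
Subtracting 2 gutters of 30 leaves 435 for 3 columns, so d = 145 px.

145 px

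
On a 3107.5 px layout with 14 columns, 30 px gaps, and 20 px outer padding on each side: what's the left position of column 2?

241.25 px

Subtract both margins: 3107.5 − 2·20 = 3067.5 px.
3067.5 − 13·30 = 2677.5; ÷14 gives c = 191.25 px.
Column 2 starts at margin + 1·(column + gutter) = 20 + 1·221.25 = 241.25 px.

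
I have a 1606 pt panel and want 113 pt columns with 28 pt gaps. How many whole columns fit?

11 columns

11 columns: 11·113 + 10·28 = 1523 pt ≤ 1606.
12 columns: 1664 pt > 1606. So 11.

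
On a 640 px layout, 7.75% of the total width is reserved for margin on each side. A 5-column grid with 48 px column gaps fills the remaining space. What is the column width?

69.76 px

Margins: 7.75% × 640 = 49.6 px each, so content = 640 − 99.2 = 540.8 px.
540.8 − 4·48 = 348.8; ÷5 gives c = 69.76 px.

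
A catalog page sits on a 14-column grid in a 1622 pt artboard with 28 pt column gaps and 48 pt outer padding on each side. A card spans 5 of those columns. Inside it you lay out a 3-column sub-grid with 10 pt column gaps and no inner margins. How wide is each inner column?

169 pt

Take off 96 pt of margins, leaving 1526 pt.
1526 − 13·28 = 1162; ÷14 gives c = 83 pt.
5-column span = 5·83 + 4·28 = 527 pt.
Subtracting 2 column gaps of 10 leaves 507 for 3 columns, so d = 169 pt.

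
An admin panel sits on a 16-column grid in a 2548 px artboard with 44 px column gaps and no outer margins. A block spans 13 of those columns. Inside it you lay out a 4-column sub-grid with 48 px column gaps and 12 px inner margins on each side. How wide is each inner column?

473.5 px

16c + 15·44 = 2548 → 16c = 1888 → c = 118 px.
13 columns plus 12 column gaps: 1534 + 528 = 2062 px.
Inner content = 2062 − 2·12 = 2038 px.
4 columns + 3 column gaps: 4d + 3·48 = 2038.
4d = 2038 − 144 = 1894, so d = 473.5 px.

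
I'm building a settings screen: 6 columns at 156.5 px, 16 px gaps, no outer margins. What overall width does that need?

1019 px

Total width: 6·156.5 + 5·16 = 1019 px.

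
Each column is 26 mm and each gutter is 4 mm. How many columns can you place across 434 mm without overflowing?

14 columns

Each extra column adds 26 + 4 = 30 mm.
(434 + 4) / 30 = 14.60, so 14 columns fit.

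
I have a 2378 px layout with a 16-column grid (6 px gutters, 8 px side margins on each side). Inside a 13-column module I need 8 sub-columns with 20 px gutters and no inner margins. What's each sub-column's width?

222.25 px

Take off 16 px of margins, leaving 2362 px.
16 columns + 15 gutters: 16c + 15·6 = 2362.
16c = 2362 − 90 = 2272, so c = 142 px.
13 columns plus 12 gutters: 1846 + 72 = 1918 px.
8 columns + 7 gutters: 8d + 7·20 = 1918.
8d = 1918 − 140 = 1778, so d = 222.25 px.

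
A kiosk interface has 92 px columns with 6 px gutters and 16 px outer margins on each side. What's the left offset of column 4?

310 px

Before column 4: the margin + 3 columns + 3 gutters.
Offset = 16 + 3·(92 + 6) = 16 + 294 = 310 px.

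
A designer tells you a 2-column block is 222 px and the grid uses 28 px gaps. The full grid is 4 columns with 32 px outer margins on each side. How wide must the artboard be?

2 columns + 1 gap: 2c + 1·28 = 222.
2c = 222 − 28 = 194, so c = 97 px.
Total width: 2·32 + 4·97 + 3·28 = 536 px.

536 px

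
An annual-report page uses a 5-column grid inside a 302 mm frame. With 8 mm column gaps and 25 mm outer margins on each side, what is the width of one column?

Take off 50 mm of margins, leaving 252 mm.
252 − 4·8 = 220; ÷5 gives c = 44 mm.

44 mm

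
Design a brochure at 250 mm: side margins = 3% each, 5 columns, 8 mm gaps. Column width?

250 × (1 − 2·3%) = 250 × 94% = 235 mm for the columns.
5c + 4·8 = 235 → 5c = 203 → c = 40.6 mm.

40.6 mm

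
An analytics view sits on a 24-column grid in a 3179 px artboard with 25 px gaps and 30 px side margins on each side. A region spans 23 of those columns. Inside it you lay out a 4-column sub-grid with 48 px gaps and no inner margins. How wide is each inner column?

Subtract both margins: 3179 − 2·30 = 3119 px.
Subtracting 23 gaps of 25 leaves 2544 for 24 columns, so c = 106 px.
23-column span = 23·106 + 22·25 = 2988 px.
2988 − 3·48 = 2844; ÷4 gives d = 711 px.

711 px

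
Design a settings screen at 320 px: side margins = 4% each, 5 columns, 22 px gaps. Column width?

Each margin = 4% of 320 = 12.8 px; content = 320 − 2·12.8 = 294.4 px.
5 columns + 4 gaps: 5c + 4·22 = 294.4.
5c = 294.4 − 88 = 206.4, so c = 41.28 px.

41.28 px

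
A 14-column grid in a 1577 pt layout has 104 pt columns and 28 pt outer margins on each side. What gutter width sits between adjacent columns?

Content width = 1577 − 2·28 = 1521 pt.
Columns use 1456 pt, leaving 65 pt across 13 gutters = 5 pt each.

5 pt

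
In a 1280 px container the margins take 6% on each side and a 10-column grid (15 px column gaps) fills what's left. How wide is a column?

99.14 px

Each margin = 6% of 1280 = 76.8 px; content = 1280 − 2·76.8 = 1126.4 px.
10 columns + 9 column gaps: 10c + 9·15 = 1126.4.
10c = 1126.4 − 135 = 991.4, so c = 99.14 px.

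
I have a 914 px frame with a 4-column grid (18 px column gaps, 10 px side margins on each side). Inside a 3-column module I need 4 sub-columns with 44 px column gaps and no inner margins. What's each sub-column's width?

133.5 px

Subtract both margins: 914 − 2·10 = 894 px.
894 − 3·18 = 840; ÷4 gives c = 210 px.
3 columns plus 2 column gaps: 630 + 36 = 666 px.
Subtracting 3 column gaps of 44 leaves 534 for 4 columns, so d = 133.5 px.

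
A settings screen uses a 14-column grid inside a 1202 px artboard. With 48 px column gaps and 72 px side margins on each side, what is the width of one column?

Content width = 1202 − 2·72 = 1058 px.
1058 − 13·48 = 434; ÷14 gives c = 31 px.

31 px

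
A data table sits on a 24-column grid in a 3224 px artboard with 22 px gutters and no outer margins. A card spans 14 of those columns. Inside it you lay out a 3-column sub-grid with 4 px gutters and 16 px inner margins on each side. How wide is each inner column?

24c + 23·22 = 3224 → 24c = 2718 → c = 113.25 px.
14 columns plus 13 gutters: 1585.5 + 286 = 1871.5 px.
Inner content = 1871.5 − 2·16 = 1839.5 px.
3d + 2·4 = 1839.5 → 3d = 1831.5 → d = 610.5 px.

610.5 px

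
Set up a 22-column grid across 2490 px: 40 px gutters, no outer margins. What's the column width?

75 px

Subtracting 21 gutters of 40 leaves 1650 for 22 columns, so c = 75 px.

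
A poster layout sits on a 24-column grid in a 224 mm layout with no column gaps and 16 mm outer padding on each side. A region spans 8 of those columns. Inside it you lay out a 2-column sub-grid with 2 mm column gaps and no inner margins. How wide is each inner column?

31 mm

Take off 32 mm of margins, leaving 192 mm.
24c = 192 → c = 8 mm.
With no column gaps, 8 columns span 8·8 = 64 mm.
2 columns + 1 column gap: 2d + 1·2 = 64.
2d = 64 − 2 = 62, so d = 31 mm.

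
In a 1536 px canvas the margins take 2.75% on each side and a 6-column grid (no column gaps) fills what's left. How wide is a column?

241.92 px

Margins: 2.75% × 1536 = 42.24 px each, so content = 1536 − 84.48 = 1451.52 px.
With no column gaps, each column is 1451.52/6 = 241.92 px.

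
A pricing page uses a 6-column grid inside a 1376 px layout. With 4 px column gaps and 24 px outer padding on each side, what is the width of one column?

218 px

Inside the margins: 1376 − 48 = 1328 px.
6 columns + 5 column gaps: 6c + 5·4 = 1328.
6c = 1328 − 20 = 1308, so c = 218 px.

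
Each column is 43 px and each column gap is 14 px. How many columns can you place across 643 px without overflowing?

Each extra column adds 43 + 14 = 57 px.
(643 + 14) / 57 = 11.53, so 11 columns fit.

11 columns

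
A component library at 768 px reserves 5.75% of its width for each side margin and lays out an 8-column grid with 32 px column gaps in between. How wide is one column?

Margins: 5.75% × 768 = 44.16 px each, so content = 768 − 88.32 = 679.68 px.
679.68 − 7·32 = 455.68; ÷8 gives c = 56.96 px.

56.96 px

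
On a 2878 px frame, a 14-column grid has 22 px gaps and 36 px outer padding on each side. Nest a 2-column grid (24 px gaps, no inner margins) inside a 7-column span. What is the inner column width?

Take off 72 px of margins, leaving 2806 px.
2806 − 13·22 = 2520; ÷14 gives c = 180 px.
Span of 7: 7·180 + 6·22 = 1260 + 132 = 1392 px.
Subtracting 1 gap of 24 leaves 1368 for 2 columns, so d = 684 px.

684 px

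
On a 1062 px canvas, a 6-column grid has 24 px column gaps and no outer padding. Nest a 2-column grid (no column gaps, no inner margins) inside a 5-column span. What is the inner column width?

440.5 px

6c + 5·24 = 1062 → 6c = 942 → c = 157 px.
5-column span = 5·157 + 4·24 = 881 px.
2d = 881 → d = 440.5 px.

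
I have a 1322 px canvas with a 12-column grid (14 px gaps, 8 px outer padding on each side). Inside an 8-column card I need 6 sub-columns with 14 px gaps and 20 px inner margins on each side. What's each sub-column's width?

Subtract both margins: 1322 − 2·8 = 1306 px.
12c + 11·14 = 1306 → 12c = 1152 → c = 96 px.
8-column span = 8·96 + 7·14 = 866 px.
Inner content = 866 − 2·20 = 826 px.
826 − 5·14 = 756; ÷6 gives d = 126 px.

126 px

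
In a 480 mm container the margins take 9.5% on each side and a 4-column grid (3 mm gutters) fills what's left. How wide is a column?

Each margin = 9.5% of 480 = 45.6 mm; content = 480 − 2·45.6 = 388.8 mm.
4c + 3·3 = 388.8 → 4c = 379.8 → c = 94.95 mm.

94.95 mm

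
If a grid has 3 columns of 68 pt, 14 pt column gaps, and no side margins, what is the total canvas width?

232 pt

Summing: 204 + 28 = 232 pt.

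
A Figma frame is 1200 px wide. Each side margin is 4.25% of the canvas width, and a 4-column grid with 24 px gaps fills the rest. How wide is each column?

256.5 px

Margins: 4.25% × 1200 = 51 px each, so content = 1200 − 102 = 1098 px.
4 columns + 3 gaps: 4c + 3·24 = 1098.
4c = 1098 − 72 = 1026, so c = 256.5 px.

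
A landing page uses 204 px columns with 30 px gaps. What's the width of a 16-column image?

16 columns plus 15 gaps: 3264 + 450 = 3714 px.

3714 px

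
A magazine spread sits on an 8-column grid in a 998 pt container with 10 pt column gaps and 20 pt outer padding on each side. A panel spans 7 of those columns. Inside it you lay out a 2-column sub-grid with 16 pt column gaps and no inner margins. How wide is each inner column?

410.5 pt

Take off 40 pt of margins, leaving 958 pt.
Subtracting 7 column gaps of 10 leaves 888 for 8 columns, so c = 111 pt.
7 columns plus 6 column gaps: 777 + 60 = 837 pt.
2 columns + 1 column gap: 2d + 1·16 = 837.
2d = 837 − 16 = 821, so d = 410.5 pt.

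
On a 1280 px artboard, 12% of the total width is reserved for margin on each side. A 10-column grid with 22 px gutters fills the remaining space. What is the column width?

77.48 px

1280 × (1 − 2·12%) = 1280 × 76% = 972.8 px for the columns.
10 columns + 9 gutters: 10c + 9·22 = 972.8.
10c = 972.8 − 198 = 774.8, so c = 77.48 px.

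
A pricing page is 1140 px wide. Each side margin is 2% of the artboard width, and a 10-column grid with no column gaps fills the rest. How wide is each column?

109.44 px

Each margin = 2% of 1140 = 22.8 px; content = 1140 − 2·22.8 = 1094.4 px.
10c = 1094.4 → c = 109.44 px.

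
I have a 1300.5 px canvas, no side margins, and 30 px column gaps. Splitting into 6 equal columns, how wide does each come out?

Subtracting 5 column gaps of 30 leaves 1150.5 for 6 columns, so c = 191.75 px.

191.75 px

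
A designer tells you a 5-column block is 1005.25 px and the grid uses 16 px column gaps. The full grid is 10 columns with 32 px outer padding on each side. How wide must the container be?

2090.5 px

5 columns + 4 column gaps: 5c + 4·16 = 1005.25.
5c = 1005.25 − 64 = 941.25, so c = 188.25 px.
Adding margins, columns and gutters: 64 + 1882.5 + 144 = 2090.5 px.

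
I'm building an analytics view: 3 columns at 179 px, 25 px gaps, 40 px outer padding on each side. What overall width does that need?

667 px

Container = 2·40 + 3·179 + 2·25 = 80 + 537 + 50 = 667 px.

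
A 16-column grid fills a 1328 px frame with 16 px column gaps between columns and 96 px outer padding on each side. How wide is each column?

Content width = 1328 − 2·96 = 1136 px.
16c + 15·16 = 1136 → 16c = 896 → c = 56 px.

56 px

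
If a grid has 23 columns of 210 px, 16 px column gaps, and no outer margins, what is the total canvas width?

5182 px

Summing: 4830 + 352 = 5182 px.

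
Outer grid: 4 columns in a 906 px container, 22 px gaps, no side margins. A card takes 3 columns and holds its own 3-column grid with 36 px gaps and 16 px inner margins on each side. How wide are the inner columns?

190 px

4c + 3·22 = 906 → 4c = 840 → c = 210 px.
Span of 3: 3·210 + 2·22 = 630 + 44 = 674 px.
Inner content = 674 − 2·16 = 642 px.
3 columns + 2 gaps: 3d + 2·36 = 642.
3d = 642 − 72 = 570, so d = 190 px.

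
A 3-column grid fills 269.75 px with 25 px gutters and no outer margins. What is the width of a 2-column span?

269.75 − 2·25 = 219.75; ÷3 gives c = 73.25 px.
2 columns plus 1 gutter: 146.5 + 25 = 171.5 px.

171.5 px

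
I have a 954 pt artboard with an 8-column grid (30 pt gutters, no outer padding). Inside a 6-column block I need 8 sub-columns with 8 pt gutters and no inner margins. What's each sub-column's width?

8 columns + 7 gutters: 8c + 7·30 = 954.
8c = 954 − 210 = 744, so c = 93 pt.
6 columns plus 5 gutters: 558 + 150 = 708 pt.
708 − 7·8 = 652; ÷8 gives d = 81.5 pt.

81.5 pt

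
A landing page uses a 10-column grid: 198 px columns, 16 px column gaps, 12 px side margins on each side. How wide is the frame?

Adding margins, columns and gutters: 24 + 1980 + 144 = 2148 px.

2148 px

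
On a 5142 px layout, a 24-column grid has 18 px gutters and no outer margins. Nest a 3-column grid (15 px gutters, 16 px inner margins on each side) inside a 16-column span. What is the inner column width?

1120 px

5142 − 23·18 = 4728; ÷24 gives c = 197 px.
16 columns plus 15 gutters: 3152 + 270 = 3422 px.
Inner content = 3422 − 2·16 = 3390 px.
3d + 2·15 = 3390 → 3d = 3360 → d = 1120 px.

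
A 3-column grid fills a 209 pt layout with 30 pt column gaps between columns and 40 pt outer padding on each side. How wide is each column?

Content width = 209 − 2·40 = 129 pt.
Subtracting 2 column gaps of 30 leaves 69 for 3 columns, so c = 23 pt.

23 pt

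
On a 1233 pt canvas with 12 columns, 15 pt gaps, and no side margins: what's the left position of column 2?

104 pt

Subtracting 11 gaps of 15 leaves 1068 for 12 columns, so c = 89 pt.
Each column+gutter stride is 104 pt; with no margin, 1 of them is 104 pt.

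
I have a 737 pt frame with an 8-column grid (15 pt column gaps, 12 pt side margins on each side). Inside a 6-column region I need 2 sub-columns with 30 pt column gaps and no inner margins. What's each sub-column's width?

250.5 pt

Take off 24 pt of margins, leaving 713 pt.
8 columns + 7 column gaps: 8c + 7·15 = 713.
8c = 713 − 105 = 608, so c = 76 pt.
6 columns plus 5 column gaps: 456 + 75 = 531 pt.
2 columns + 1 column gap: 2d + 1·30 = 531.
2d = 531 − 30 = 501, so d = 250.5 pt.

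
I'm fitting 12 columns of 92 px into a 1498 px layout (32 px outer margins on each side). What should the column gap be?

30 px

Content width = 1498 − 2·32 = 1434 px.
12 columns take 12·92 = 1104 px; remaining 330 splits into 11 column gaps.
g = 330 / 11 = 30 px.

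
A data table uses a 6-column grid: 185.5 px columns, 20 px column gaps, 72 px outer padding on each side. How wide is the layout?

Total width: 2·72 + 6·185.5 + 5·20 = 1357 px.

1357 px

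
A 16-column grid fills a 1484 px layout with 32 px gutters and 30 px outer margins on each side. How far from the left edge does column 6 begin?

485 px

Content = 1484 − 2·30 = 1424 px.
1424 − 15·32 = 944; ÷16 gives c = 59 px.
Each column+gutter stride is 91 px; 5 of them past the 30 px margin is 30 + 455 = 485 px.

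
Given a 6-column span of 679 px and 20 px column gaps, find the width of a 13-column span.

1494.5 px

6 columns + 5 column gaps: 6c + 5·20 = 679.
6c = 679 − 100 = 579, so c = 96.5 px.
Span of 13: 13·96.5 + 12·20 = 1254.5 + 240 = 1494.5 px.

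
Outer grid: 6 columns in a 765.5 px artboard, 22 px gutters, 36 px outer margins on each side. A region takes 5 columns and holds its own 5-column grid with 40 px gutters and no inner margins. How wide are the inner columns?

Inside the margins: 765.5 − 72 = 693.5 px.
Subtracting 5 gutters of 22 leaves 583.5 for 6 columns, so c = 97.25 px.
5 columns plus 4 gutters: 486.25 + 88 = 574.25 px.
574.25 − 4·40 = 414.25; ÷5 gives d = 82.85 px.

82.85 px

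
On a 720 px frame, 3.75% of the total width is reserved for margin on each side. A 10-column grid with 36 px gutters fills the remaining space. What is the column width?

34.2 px

Margins: 3.75% × 720 = 27 px each, so content = 720 − 54 = 666 px.
10 columns + 9 gutters: 10c + 9·36 = 666.
10c = 666 − 324 = 342, so c = 34.2 px.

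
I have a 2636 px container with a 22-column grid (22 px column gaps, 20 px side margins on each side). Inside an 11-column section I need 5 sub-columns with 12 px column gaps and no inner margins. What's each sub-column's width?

247.8 px

Inside the margins: 2636 − 40 = 2596 px.
22c + 21·22 = 2596 → 22c = 2134 → c = 97 px.
11 columns plus 10 column gaps: 1067 + 220 = 1287 px.
5 columns + 4 column gaps: 5d + 4·12 = 1287.
5d = 1287 − 48 = 1239, so d = 247.8 px.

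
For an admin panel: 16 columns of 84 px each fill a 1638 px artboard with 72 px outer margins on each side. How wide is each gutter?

10 px

Content width = 1638 − 2·72 = 1494 px.
16·84 + 15g = 1494 → 15g = 150 → g = 10 px.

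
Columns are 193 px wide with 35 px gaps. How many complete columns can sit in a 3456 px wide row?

15 columns: 15·193 + 14·35 = 3385 px ≤ 3456.
16 columns: 3613 px > 3456. So 15.

15 columns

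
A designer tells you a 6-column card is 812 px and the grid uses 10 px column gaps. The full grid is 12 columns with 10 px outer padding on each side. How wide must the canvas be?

1654 px

6c + 5·10 = 812 → 6c = 762 → c = 127 px.
Adding margins, columns and gutters: 20 + 1524 + 110 = 1654 px.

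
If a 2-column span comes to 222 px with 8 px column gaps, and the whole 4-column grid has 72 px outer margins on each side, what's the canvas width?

596 px

2c + 1·8 = 222 → 2c = 214 → c = 107 px.
Total width: 2·72 + 4·107 + 3·8 = 596 px.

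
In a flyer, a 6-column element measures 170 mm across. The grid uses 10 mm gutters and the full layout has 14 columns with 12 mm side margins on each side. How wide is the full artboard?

434 mm

6c + 5·10 = 170 → 6c = 120 → c = 20 mm.
Total width: 2·12 + 14·20 + 13·10 = 434 mm.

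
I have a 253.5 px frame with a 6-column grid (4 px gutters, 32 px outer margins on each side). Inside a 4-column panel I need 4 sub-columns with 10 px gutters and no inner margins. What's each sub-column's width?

23.75 px

Subtract both margins: 253.5 − 2·32 = 189.5 px.
6 columns + 5 gutters: 6c + 5·4 = 189.5.
6c = 189.5 − 20 = 169.5, so c = 28.25 px.
Span of 4: 4·28.25 + 3·4 = 113 + 12 = 125 px.
4d + 3·10 = 125 → 4d = 95 → d = 23.75 px.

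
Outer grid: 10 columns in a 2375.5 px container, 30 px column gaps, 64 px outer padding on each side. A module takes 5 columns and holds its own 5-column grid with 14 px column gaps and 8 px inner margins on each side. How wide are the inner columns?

Subtract both margins: 2375.5 − 2·64 = 2247.5 px.
10c + 9·30 = 2247.5 → 10c = 1977.5 → c = 197.75 px.
5 columns plus 4 column gaps: 988.75 + 120 = 1108.75 px.
Inner content = 1108.75 − 2·8 = 1092.75 px.
5d + 4·14 = 1092.75 → 5d = 1036.75 → d = 207.35 px.

207.35 px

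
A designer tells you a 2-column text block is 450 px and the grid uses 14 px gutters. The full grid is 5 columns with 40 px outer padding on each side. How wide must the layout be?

450 − 1·14 = 436; ÷2 gives c = 218 px.
Total width: 2·40 + 5·218 + 4·14 = 1226 px.

1226 px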